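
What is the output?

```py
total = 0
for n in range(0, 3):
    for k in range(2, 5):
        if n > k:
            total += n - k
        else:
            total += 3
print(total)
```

27

n=0,k=2: not 0>2, total = 0+3 = 3
n=0,k=3: not 0>3, total = 3+3 = 6
n=0,k=4: not 0>4, total = 6+3 = 9
n=1,k=2: not 1>2, total = 9+3 = 12
n=1,k=3: not 1>3, total = 12+3 = 15
n=1,k=4: not 1>4, total = 15+3 = 18
n=2,k=2: not 2>2, total = 18+3 = 21
n=2,k=3: not 2>3, total = 21+3 = 24
n=2,k=4: not 2>4, total = 24+3 = 27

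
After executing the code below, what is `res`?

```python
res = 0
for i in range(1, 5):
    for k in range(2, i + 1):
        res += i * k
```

55

i=2,k=2: res = 0+4 = 4
i=3,k=2: res = 4+6 = 10
i=3,k=3: res = 10+9 = 19
i=4,k=2: res = 19+8 = 27
i=4,k=3: res = 27+12 = 39
i=4,k=4: res = 39+16 = 55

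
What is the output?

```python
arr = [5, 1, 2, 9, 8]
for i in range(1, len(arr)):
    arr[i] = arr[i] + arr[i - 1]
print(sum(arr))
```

i=1: arr[1] = 1+5 = 6 → [5, 6, 2, 9, 8]
i=2: arr[2] = 2+6 = 8 → [5, 6, 8, 9, 8]
i=3: arr[3] = 9+8 = 17 → [5, 6, 8, 17, 8]
i=4: arr[4] = 8+17 = 25 → [5, 6, 8, 17, 25]
sum = 61

61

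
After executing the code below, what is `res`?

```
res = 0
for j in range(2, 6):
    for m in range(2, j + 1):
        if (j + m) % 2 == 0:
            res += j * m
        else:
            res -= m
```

66

j=2,m=2: even sum, res = 0+4 = 4
j=3,m=2: odd sum, res = 4-2 = 2
j=3,m=3: even sum, res = 2+9 = 11
j=4,m=2: even sum, res = 11+8 = 19
j=4,m=3: odd sum, res = 19-3 = 16
j=4,m=4: even sum, res = 16+16 = 32
j=5,m=2: odd sum, res = 32-2 = 30
j=5,m=3: even sum, res = 30+15 = 45
j=5,m=4: odd sum, res = 45-4 = 41
j=5,m=5: even sum, res = 41+25 = 66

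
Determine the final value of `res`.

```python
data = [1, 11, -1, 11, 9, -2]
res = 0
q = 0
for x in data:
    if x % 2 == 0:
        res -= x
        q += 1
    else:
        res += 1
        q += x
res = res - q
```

-25

x=1: not even, res = 0+1 = 1; q=1
x=11: not even, res = 1+1 = 2; q=12
x=-1: not even, res = 2+1 = 3; q=11
x=11: not even, res = 3+1 = 4; q=22
x=9: not even, res = 4+1 = 5; q=31
x=-2: even, res = 5-(-2) = 7; q=32
res-q = 7-32 = -25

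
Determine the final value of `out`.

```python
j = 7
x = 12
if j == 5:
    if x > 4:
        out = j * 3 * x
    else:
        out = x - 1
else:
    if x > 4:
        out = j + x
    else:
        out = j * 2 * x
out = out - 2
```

j=7, x=12
j == 5 is False; x > 4 is True
→ out = j + x = 19
out = 19-2 = 17

17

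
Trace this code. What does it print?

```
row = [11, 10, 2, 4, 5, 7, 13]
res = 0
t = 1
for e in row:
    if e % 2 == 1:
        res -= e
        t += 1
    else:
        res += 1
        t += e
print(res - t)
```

e=11: odd, res = 0-11 = -11; t=2
e=10: not odd, res = (-11)+1 = -10; t=12
e=2: not odd, res = (-10)+1 = -9; t=14
e=4: not odd, res = (-9)+1 = -8; t=18
e=5: odd, res = (-8)-5 = -13; t=19
e=7: odd, res = (-13)-7 = -20; t=20
e=13: odd, res = (-20)-13 = -33; t=21
res-t = (-33)-21 = -54

-54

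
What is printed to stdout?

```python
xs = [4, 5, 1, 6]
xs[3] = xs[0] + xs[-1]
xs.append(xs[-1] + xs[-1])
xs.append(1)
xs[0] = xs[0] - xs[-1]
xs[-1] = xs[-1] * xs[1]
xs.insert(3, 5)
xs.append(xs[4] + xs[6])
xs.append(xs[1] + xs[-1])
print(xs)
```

[3, 5, 1, 5, 10, 20, 5, 15, 20]

xs[3] = xs[0]+xs[-1] = 4+6 = 10 → [4, 5, 1, 10]
append xs[-1]+xs[-1] = 10+10 = 20 → [4, 5, 1, 10, 20]
append 1 → [4, 5, 1, 10, 20, 1]
xs[0] = xs[0]-xs[-1] = 4-1 = 3 → [3, 5, 1, 10, 20, 1]
xs[-1] = xs[-1]*xs[1] = 1*5 = 5 → [3, 5, 1, 10, 20, 5]
insert 5 at 3 → [3, 5, 1, 5, 10, 20, 5]
append xs[4]+xs[6] = 10+5 = 15 → [3, 5, 1, 5, 10, 20, 5, 15]
append xs[1]+xs[-1] = 5+15 = 20 → [3, 5, 1, 5, 10, 20, 5, 15, 20]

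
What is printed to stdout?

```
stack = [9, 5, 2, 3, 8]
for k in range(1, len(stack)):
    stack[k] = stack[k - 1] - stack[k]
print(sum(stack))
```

k=1: stack[1] = 9-5 = 4 → [9, 4, 2, 3, 8]
k=2: stack[2] = 4-2 = 2 → [9, 4, 2, 3, 8]
k=3: stack[3] = 2-3 = -1 → [9, 4, 2, -1, 8]
k=4: stack[4] = (-1)-8 = -9 → [9, 4, 2, -1, -9]
sum = 5

5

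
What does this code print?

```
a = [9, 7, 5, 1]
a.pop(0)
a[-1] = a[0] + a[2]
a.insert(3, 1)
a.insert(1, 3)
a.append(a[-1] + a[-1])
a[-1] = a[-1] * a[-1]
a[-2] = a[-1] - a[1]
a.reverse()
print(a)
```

[4, 1, 8, 5, 3, 7]

pop(0) removes 9 → [7, 5, 1]
a[-1] = a[0]+a[2] = 7+1 = 8 → [7, 5, 8]
insert 1 at 3 → [7, 5, 8, 1]
insert 3 at 1 → [7, 3, 5, 8, 1]
append a[-1]+a[-1] = 1+1 = 2 → [7, 3, 5, 8, 1, 2]
a[-1] = a[-1]*a[-1] = 2*2 = 4 → [7, 3, 5, 8, 1, 4]
a[-2] = a[-1]-a[1] = 4-3 = 1 → [7, 3, 5, 8, 1, 4]
reverse → [4, 1, 8, 5, 3, 7]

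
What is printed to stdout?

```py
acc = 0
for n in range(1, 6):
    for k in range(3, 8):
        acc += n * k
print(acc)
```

n=1,k=3: acc = 0+3 = 3
n=1,k=4: acc = 3+4 = 7
n=1,k=5: acc = 7+5 = 12
n=1,k=6: acc = 12+6 = 18
n=1,k=7: acc = 18+7 = 25
n=2,k=3: acc = 25+6 = 31
n=2,k=4: acc = 31+8 = 39
n=2,k=5: acc = 39+10 = 49
n=2,k=6: acc = 49+12 = 61
n=2,k=7: acc = 61+14 = 75
n=3,k=3: acc = 75+9 = 84
n=3,k=4: acc = 84+12 = 96
n=3,k=5: acc = 96+15 = 111
n=3,k=6: acc = 111+18 = 129
n=3,k=7: acc = 129+21 = 150
n=4,k=3: acc = 150+12 = 162
n=4,k=4: acc = 162+16 = 178
n=4,k=5: acc = 178+20 = 198
n=4,k=6: acc = 198+24 = 222
n=4,k=7: acc = 222+28 = 250
n=5,k=3: acc = 250+15 = 265
n=5,k=4: acc = 265+20 = 285
n=5,k=5: acc = 285+25 = 310
n=5,k=6: acc = 310+30 = 340
n=5,k=7: acc = 340+35 = 375

375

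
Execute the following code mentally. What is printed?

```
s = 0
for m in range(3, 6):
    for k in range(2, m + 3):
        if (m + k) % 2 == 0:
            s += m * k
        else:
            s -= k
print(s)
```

m=3,k=2: odd sum, s = 0-2 = -2
m=3,k=3: even sum, s = (-2)+9 = 7
m=3,k=4: odd sum, s = 7-4 = 3
m=3,k=5: even sum, s = 3+15 = 18
m=4,k=2: even sum, s = 18+8 = 26
m=4,k=3: odd sum, s = 26-3 = 23
m=4,k=4: even sum, s = 23+16 = 39
m=4,k=5: odd sum, s = 39-5 = 34
m=4,k=6: even sum, s = 34+24 = 58
m=5,k=2: odd sum, s = 58-2 = 56
m=5,k=3: even sum, s = 56+15 = 71
m=5,k=4: odd sum, s = 71-4 = 67
m=5,k=5: even sum, s = 67+25 = 92
m=5,k=6: odd sum, s = 92-6 = 86
m=5,k=7: even sum, s = 86+35 = 121

121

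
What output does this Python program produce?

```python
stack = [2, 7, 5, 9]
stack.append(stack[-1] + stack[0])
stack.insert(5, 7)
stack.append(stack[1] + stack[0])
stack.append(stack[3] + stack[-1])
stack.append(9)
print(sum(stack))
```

append stack[-1]+stack[0] = 9+2 = 11 → [2, 7, 5, 9, 11]
insert 7 at 5 → [2, 7, 5, 9, 11, 7]
append stack[1]+stack[0] = 7+2 = 9 → [2, 7, 5, 9, 11, 7, 9]
append stack[3]+stack[-1] = 9+9 = 18 → [2, 7, 5, 9, 11, 7, 9, 18]
append 9 → [2, 7, 5, 9, 11, 7, 9, 18, 9]
sum = 77

77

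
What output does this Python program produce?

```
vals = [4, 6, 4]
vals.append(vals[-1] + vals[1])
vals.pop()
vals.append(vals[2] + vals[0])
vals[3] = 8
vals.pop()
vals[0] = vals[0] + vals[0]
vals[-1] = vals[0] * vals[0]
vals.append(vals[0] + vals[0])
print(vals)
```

[8, 6, 64, 16]

append vals[-1]+vals[1] = 4+6 = 10 → [4, 6, 4, 10]
pop() removes 10 → [4, 6, 4]
append vals[2]+vals[0] = 4+4 = 8 → [4, 6, 4, 8]
vals[3] = 8 → [4, 6, 4, 8]
pop() removes 8 → [4, 6, 4]
vals[0] = vals[0]+vals[0] = 4+4 = 8 → [8, 6, 4]
vals[-1] = vals[0]*vals[0] = 8*8 = 64 → [8, 6, 64]
append vals[0]+vals[0] = 8+8 = 16 → [8, 6, 64, 16]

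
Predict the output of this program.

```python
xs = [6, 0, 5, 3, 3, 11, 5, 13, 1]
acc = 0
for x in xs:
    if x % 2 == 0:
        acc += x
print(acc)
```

x=6: even, acc = 0+6 = 6
x=0: even, acc = 6+0 = 6
x=5: not even
x=3: not even
x=3: not even
x=11: not even
x=5: not even
x=13: not even
x=1: not even

6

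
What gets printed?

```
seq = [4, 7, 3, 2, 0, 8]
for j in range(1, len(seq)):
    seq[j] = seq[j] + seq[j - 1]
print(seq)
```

[4, 11, 14, 16, 16, 24]

j=1: seq[1] = 7+4 = 11 → [4, 11, 3, 2, 0, 8]
j=2: seq[2] = 3+11 = 14 → [4, 11, 14, 2, 0, 8]
j=3: seq[3] = 2+14 = 16 → [4, 11, 14, 16, 0, 8]
j=4: seq[4] = 0+16 = 16 → [4, 11, 14, 16, 16, 8]
j=5: seq[5] = 8+16 = 24 → [4, 11, 14, 16, 16, 24]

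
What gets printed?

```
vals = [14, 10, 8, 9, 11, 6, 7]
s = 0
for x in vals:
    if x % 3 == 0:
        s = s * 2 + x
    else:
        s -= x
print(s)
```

x=14: not %3==0, s = 0-14 = -14
x=10: not %3==0, s = (-14)-10 = -24
x=8: not %3==0, s = (-24)-8 = -32
x=9: %3==0, s = (-32)*2+9 = -55
x=11: not %3==0, s = (-55)-11 = -66
x=6: %3==0, s = (-66)*2+6 = -126
x=7: not %3==0, s = (-126)-7 = -133

-133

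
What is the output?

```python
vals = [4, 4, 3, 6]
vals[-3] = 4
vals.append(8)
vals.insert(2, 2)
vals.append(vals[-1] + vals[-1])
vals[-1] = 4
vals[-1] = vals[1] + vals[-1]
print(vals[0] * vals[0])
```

vals[-3] = 4 → [4, 4, 3, 6]
append 8 → [4, 4, 3, 6, 8]
insert 2 at 2 → [4, 4, 2, 3, 6, 8]
append vals[-1]+vals[-1] = 8+8 = 16 → [4, 4, 2, 3, 6, 8, 16]
vals[-1] = 4 → [4, 4, 2, 3, 6, 8, 4]
vals[-1] = vals[1]+vals[-1] = 4+4 = 8 → [4, 4, 2, 3, 6, 8, 8]
vals[0]*vals[0] = 4*4 = 16

16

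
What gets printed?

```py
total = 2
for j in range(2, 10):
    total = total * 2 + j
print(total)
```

1269

j=2: total = 2*2+2 = 6
j=3: total = 6*2+3 = 15
j=4: total = 15*2+4 = 34
j=5: total = 34*2+5 = 73
j=6: total = 73*2+6 = 152
j=7: total = 152*2+7 = 311
j=8: total = 311*2+8 = 630
j=9: total = 630*2+9 = 1269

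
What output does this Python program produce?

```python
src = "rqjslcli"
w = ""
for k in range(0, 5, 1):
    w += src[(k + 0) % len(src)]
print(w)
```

rqjsl

k=0: add src[0]='r' → 'r'
k=1: add src[1]='q' → 'rq'
k=2: add src[2]='j' → 'rqj'
k=3: add src[3]='s' → 'rqjs'
k=4: add src[4]='l' → 'rqjsl'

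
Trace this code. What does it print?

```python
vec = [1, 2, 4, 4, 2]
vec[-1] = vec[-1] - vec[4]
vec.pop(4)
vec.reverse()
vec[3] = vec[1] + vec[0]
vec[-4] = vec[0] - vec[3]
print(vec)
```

vec[-1] = vec[-1]-vec[4] = 2-2 = 0 → [1, 2, 4, 4, 0]
pop(4) removes 0 → [1, 2, 4, 4]
reverse → [4, 4, 2, 1]
vec[3] = vec[1]+vec[0] = 4+4 = 8 → [4, 4, 2, 8]
vec[-4] = vec[0]-vec[3] = 4-8 = -4 → [-4, 4, 2, 8]

[-4, 4, 2, 8]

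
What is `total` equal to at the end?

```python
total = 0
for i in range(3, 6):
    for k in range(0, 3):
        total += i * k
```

36

i=3,k=0: total = 0+0 = 0
i=3,k=1: total = 0+3 = 3
i=3,k=2: total = 3+6 = 9
i=4,k=0: total = 9+0 = 9
i=4,k=1: total = 9+4 = 13
i=4,k=2: total = 13+8 = 21
i=5,k=0: total = 21+0 = 21
i=5,k=1: total = 21+5 = 26
i=5,k=2: total = 26+10 = 36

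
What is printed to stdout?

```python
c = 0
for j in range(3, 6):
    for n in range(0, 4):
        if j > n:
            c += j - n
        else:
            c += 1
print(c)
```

j=3,n=0: 3>0, c = 0+3 = 3
j=3,n=1: 3>1, c = 3+2 = 5
j=3,n=2: 3>2, c = 5+1 = 6
j=3,n=3: not 3>3, c = 6+1 = 7
j=4,n=0: 4>0, c = 7+4 = 11
j=4,n=1: 4>1, c = 11+3 = 14
j=4,n=2: 4>2, c = 14+2 = 16
j=4,n=3: 4>3, c = 16+1 = 17
j=5,n=0: 5>0, c = 17+5 = 22
j=5,n=1: 5>1, c = 22+4 = 26
j=5,n=2: 5>2, c = 26+3 = 29
j=5,n=3: 5>3, c = 29+2 = 31

31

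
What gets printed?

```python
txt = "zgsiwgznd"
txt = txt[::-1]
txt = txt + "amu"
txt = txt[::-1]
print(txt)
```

umazgsiwgznd

reverse → 'dnzgwisgz'
+ 'amu' → 'dnzgwisgzamu'
reverse → 'umazgsiwgznd'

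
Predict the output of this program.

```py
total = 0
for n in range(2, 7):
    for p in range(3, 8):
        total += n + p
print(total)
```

n=2,p=3: total = 0+5 = 5
n=2,p=4: total = 5+6 = 11
n=2,p=5: total = 11+7 = 18
n=2,p=6: total = 18+8 = 26
n=2,p=7: total = 26+9 = 35
n=3,p=3: total = 35+6 = 41
n=3,p=4: total = 41+7 = 48
n=3,p=5: total = 48+8 = 56
n=3,p=6: total = 56+9 = 65
n=3,p=7: total = 65+10 = 75
n=4,p=3: total = 75+7 = 82
n=4,p=4: total = 82+8 = 90
n=4,p=5: total = 90+9 = 99
n=4,p=6: total = 99+10 = 109
n=4,p=7: total = 109+11 = 120
n=5,p=3: total = 120+8 = 128
n=5,p=4: total = 128+9 = 137
n=5,p=5: total = 137+10 = 147
n=5,p=6: total = 147+11 = 158
n=5,p=7: total = 158+12 = 170
n=6,p=3: total = 170+9 = 179
n=6,p=4: total = 179+10 = 189
n=6,p=5: total = 189+11 = 200
n=6,p=6: total = 200+12 = 212
n=6,p=7: total = 212+13 = 225

225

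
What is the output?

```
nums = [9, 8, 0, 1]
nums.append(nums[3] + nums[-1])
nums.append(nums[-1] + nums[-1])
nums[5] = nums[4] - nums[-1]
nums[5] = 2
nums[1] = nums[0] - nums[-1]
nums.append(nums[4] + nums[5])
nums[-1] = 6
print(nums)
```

[9, 7, 0, 1, 2, 2, 6]

append nums[3]+nums[-1] = 1+1 = 2 → [9, 8, 0, 1, 2]
append nums[-1]+nums[-1] = 2+2 = 4 → [9, 8, 0, 1, 2, 4]
nums[5] = nums[4]-nums[-1] = 2-4 = -2 → [9, 8, 0, 1, 2, -2]
nums[5] = 2 → [9, 8, 0, 1, 2, 2]
nums[1] = nums[0]-nums[-1] = 9-2 = 7 → [9, 7, 0, 1, 2, 2]
append nums[4]+nums[5] = 2+2 = 4 → [9, 7, 0, 1, 2, 2, 4]
nums[-1] = 6 → [9, 7, 0, 1, 2, 2, 6]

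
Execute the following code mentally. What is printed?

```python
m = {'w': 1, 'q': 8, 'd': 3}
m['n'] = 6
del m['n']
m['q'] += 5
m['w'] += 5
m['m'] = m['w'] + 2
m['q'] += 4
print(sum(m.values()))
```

m['n'] = 6 → {'w': 1, 'q': 8, 'd': 3, 'n': 6}
del 'n' → {'w': 1, 'q': 8, 'd': 3}
m['q'] = 8+5 = 13 → {'w': 1, 'q': 13, 'd': 3}
m['w'] = 1+5 = 6 → {'w': 6, 'q': 13, 'd': 3}
m['m'] = m['w']+2 = 8 → {'w': 6, 'q': 13, 'd': 3, 'm': 8}
m['q'] = 13+4 = 17 → {'w': 6, 'q': 17, 'd': 3, 'm': 8}
sum of values = 34

34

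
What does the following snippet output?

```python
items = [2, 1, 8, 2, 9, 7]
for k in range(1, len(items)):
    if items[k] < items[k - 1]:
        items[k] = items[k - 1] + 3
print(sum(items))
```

57

k=1: 1<2, items[1] = 2+3 = 5 → [2, 5, 8, 2, 9, 7]
k=2: 8>=5, unchanged → [2, 5, 8, 2, 9, 7]
k=3: 2<8, items[3] = 8+3 = 11 → [2, 5, 8, 11, 9, 7]
k=4: 9<11, items[4] = 11+3 = 14 → [2, 5, 8, 11, 14, 7]
k=5: 7<14, items[5] = 14+3 = 17 → [2, 5, 8, 11, 14, 17]
sum = 57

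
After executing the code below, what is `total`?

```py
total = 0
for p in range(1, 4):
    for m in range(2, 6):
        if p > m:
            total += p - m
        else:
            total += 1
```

p=1,m=2: not 1>2, total = 0+1 = 1
p=1,m=3: not 1>3, total = 1+1 = 2
p=1,m=4: not 1>4, total = 2+1 = 3
p=1,m=5: not 1>5, total = 3+1 = 4
p=2,m=2: not 2>2, total = 4+1 = 5
p=2,m=3: not 2>3, total = 5+1 = 6
p=2,m=4: not 2>4, total = 6+1 = 7
p=2,m=5: not 2>5, total = 7+1 = 8
p=3,m=2: 3>2, total = 8+1 = 9
p=3,m=3: not 3>3, total = 9+1 = 10
p=3,m=4: not 3>4, total = 10+1 = 11
p=3,m=5: not 3>5, total = 11+1 = 12

12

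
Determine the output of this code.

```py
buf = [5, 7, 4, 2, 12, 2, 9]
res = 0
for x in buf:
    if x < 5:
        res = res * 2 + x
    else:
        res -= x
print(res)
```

-107

x=5: not <5, res = 0-5 = -5
x=7: not <5, res = (-5)-7 = -12
x=4: <5, res = (-12)*2+4 = -20
x=2: <5, res = (-20)*2+2 = -38
x=12: not <5, res = (-38)-12 = -50
x=2: <5, res = (-50)*2+2 = -98
x=9: not <5, res = (-98)-9 = -107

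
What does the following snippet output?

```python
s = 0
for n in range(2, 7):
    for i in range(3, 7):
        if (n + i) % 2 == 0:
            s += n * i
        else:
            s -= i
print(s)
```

140

n=2,i=3: odd sum, s = 0-3 = -3
n=2,i=4: even sum, s = (-3)+8 = 5
n=2,i=5: odd sum, s = 5-5 = 0
n=2,i=6: even sum, s = 0+12 = 12
n=3,i=3: even sum, s = 12+9 = 21
n=3,i=4: odd sum, s = 21-4 = 17
n=3,i=5: even sum, s = 17+15 = 32
n=3,i=6: odd sum, s = 32-6 = 26
n=4,i=3: odd sum, s = 26-3 = 23
n=4,i=4: even sum, s = 23+16 = 39
n=4,i=5: odd sum, s = 39-5 = 34
n=4,i=6: even sum, s = 34+24 = 58
n=5,i=3: even sum, s = 58+15 = 73
n=5,i=4: odd sum, s = 73-4 = 69
n=5,i=5: even sum, s = 69+25 = 94
n=5,i=6: odd sum, s = 94-6 = 88
n=6,i=3: odd sum, s = 88-3 = 85
n=6,i=4: even sum, s = 85+24 = 109
n=6,i=5: odd sum, s = 109-5 = 104
n=6,i=6: even sum, s = 104+36 = 140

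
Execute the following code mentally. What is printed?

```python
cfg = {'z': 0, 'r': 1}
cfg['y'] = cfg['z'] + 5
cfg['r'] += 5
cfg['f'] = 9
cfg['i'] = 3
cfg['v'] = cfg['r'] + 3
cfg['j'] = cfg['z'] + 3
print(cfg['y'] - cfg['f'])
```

-4

cfg['y'] = cfg['z']+5 = 5 → {'z': 0, 'r': 1, 'y': 5}
cfg['r'] = 1+5 = 6 → {'z': 0, 'r': 6, 'y': 5}
cfg['f'] = 9 → {'z': 0, 'r': 6, 'y': 5, 'f': 9}
cfg['i'] = 3 → {'z': 0, 'r': 6, 'y': 5, 'f': 9, 'i': 3}
cfg['v'] = cfg['r']+3 = 9 → {'z': 0, 'r': 6, 'y': 5, 'f': 9, 'i': 3, 'v': 9}
cfg['j'] = cfg['z']+3 = 3 → {'z': 0, 'r': 6, 'y': 5, 'f': 9, 'i': 3, 'v': 9, 'j': 3}
cfg['y']-cfg['f'] = 5-9 = -4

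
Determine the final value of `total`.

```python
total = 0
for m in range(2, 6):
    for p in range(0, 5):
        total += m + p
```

110

m=2,p=0: total = 0+2 = 2
m=2,p=1: total = 2+3 = 5
m=2,p=2: total = 5+4 = 9
m=2,p=3: total = 9+5 = 14
m=2,p=4: total = 14+6 = 20
m=3,p=0: total = 20+3 = 23
m=3,p=1: total = 23+4 = 27
m=3,p=2: total = 27+5 = 32
m=3,p=3: total = 32+6 = 38
m=3,p=4: total = 38+7 = 45
m=4,p=0: total = 45+4 = 49
m=4,p=1: total = 49+5 = 54
m=4,p=2: total = 54+6 = 60
m=4,p=3: total = 60+7 = 67
m=4,p=4: total = 67+8 = 75
m=5,p=0: total = 75+5 = 80
m=5,p=1: total = 80+6 = 86
m=5,p=2: total = 86+7 = 93
m=5,p=3: total = 93+8 = 101
m=5,p=4: total = 101+9 = 110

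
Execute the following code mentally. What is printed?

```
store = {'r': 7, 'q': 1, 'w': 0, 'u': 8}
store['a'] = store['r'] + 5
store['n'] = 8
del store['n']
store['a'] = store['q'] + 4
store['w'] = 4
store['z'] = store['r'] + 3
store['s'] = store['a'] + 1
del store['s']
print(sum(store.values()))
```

35

store['a'] = store['r']+5 = 12 → {'r': 7, 'q': 1, 'w': 0, 'u': 8, 'a': 12}
store['n'] = 8 → {'r': 7, 'q': 1, 'w': 0, 'u': 8, 'a': 12, 'n': 8}
del 'n' → {'r': 7, 'q': 1, 'w': 0, 'u': 8, 'a': 12}
store['a'] = store['q']+4 = 5 → {'r': 7, 'q': 1, 'w': 0, 'u': 8, 'a': 5}
store['w'] = 4 → {'r': 7, 'q': 1, 'w': 4, 'u': 8, 'a': 5}
store['z'] = store['r']+3 = 10 → {'r': 7, 'q': 1, 'w': 4, 'u': 8, 'a': 5, 'z': 10}
store['s'] = store['a']+1 = 6 → {'r': 7, 'q': 1, 'w': 4, 'u': 8, 'a': 5, 'z': 10, 's': 6}
del 's' → {'r': 7, 'q': 1, 'w': 4, 'u': 8, 'a': 5, 'z': 10}
sum of values = 35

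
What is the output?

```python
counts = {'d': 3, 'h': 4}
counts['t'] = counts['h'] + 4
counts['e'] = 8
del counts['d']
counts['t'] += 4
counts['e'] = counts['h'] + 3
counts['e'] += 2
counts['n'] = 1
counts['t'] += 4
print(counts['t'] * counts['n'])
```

counts['t'] = counts['h']+4 = 8 → {'d': 3, 'h': 4, 't': 8}
counts['e'] = 8 → {'d': 3, 'h': 4, 't': 8, 'e': 8}
del 'd' → {'h': 4, 't': 8, 'e': 8}
counts['t'] = 8+4 = 12 → {'h': 4, 't': 12, 'e': 8}
counts['e'] = counts['h']+3 = 7 → {'h': 4, 't': 12, 'e': 7}
counts['e'] = 7+2 = 9 → {'h': 4, 't': 12, 'e': 9}
counts['n'] = 1 → {'h': 4, 't': 12, 'e': 9, 'n': 1}
counts['t'] = 12+4 = 16 → {'h': 4, 't': 16, 'e': 9, 'n': 1}
counts['t']*counts['n'] = 16*1 = 16

16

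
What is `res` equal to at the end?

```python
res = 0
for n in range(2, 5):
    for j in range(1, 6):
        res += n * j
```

n=2,j=1: res = 0+2 = 2
n=2,j=2: res = 2+4 = 6
n=2,j=3: res = 6+6 = 12
n=2,j=4: res = 12+8 = 20
n=2,j=5: res = 20+10 = 30
n=3,j=1: res = 30+3 = 33
n=3,j=2: res = 33+6 = 39
n=3,j=3: res = 39+9 = 48
n=3,j=4: res = 48+12 = 60
n=3,j=5: res = 60+15 = 75
n=4,j=1: res = 75+4 = 79
n=4,j=2: res = 79+8 = 87
n=4,j=3: res = 87+12 = 99
n=4,j=4: res = 99+16 = 115
n=4,j=5: res = 115+20 = 135

135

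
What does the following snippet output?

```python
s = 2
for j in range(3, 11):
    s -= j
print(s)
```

-50

j=3: s = 2-3 = -1
j=4: s = (-1)-4 = -5
j=5: s = (-5)-5 = -10
j=6: s = (-10)-6 = -16
j=7: s = (-16)-7 = -23
j=8: s = (-23)-8 = -31
j=9: s = (-31)-9 = -40
j=10: s = (-40)-10 = -50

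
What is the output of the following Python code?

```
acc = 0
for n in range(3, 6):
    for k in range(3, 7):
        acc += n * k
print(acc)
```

216

n=3,k=3: acc = 0+9 = 9
n=3,k=4: acc = 9+12 = 21
n=3,k=5: acc = 21+15 = 36
n=3,k=6: acc = 36+18 = 54
n=4,k=3: acc = 54+12 = 66
n=4,k=4: acc = 66+16 = 82
n=4,k=5: acc = 82+20 = 102
n=4,k=6: acc = 102+24 = 126
n=5,k=3: acc = 126+15 = 141
n=5,k=4: acc = 141+20 = 161
n=5,k=5: acc = 161+25 = 186
n=5,k=6: acc = 186+30 = 216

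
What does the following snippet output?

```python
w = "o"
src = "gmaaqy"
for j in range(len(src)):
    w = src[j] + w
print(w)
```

yqaamgo

j=0: prepend 'g' → 'go'
j=1: prepend 'm' → 'mgo'
j=2: prepend 'a' → 'amgo'
j=3: prepend 'a' → 'aamgo'
j=4: prepend 'q' → 'qaamgo'
j=5: prepend 'y' → 'yqaamgo'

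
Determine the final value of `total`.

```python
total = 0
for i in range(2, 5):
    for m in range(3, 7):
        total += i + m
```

i=2,m=3: total = 0+5 = 5
i=2,m=4: total = 5+6 = 11
i=2,m=5: total = 11+7 = 18
i=2,m=6: total = 18+8 = 26
i=3,m=3: total = 26+6 = 32
i=3,m=4: total = 32+7 = 39
i=3,m=5: total = 39+8 = 47
i=3,m=6: total = 47+9 = 56
i=4,m=3: total = 56+7 = 63
i=4,m=4: total = 63+8 = 71
i=4,m=5: total = 71+9 = 80
i=4,m=6: total = 80+10 = 90

90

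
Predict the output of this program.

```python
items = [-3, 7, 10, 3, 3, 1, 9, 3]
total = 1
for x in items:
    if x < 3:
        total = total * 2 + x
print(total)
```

-1

x=-3: <3, total = 1*2+(-3) = -1
x=7: not <3
x=10: not <3
x=3: not <3
x=3: not <3
x=1: <3, total = (-1)*2+1 = -1
x=9: not <3
x=3: not <3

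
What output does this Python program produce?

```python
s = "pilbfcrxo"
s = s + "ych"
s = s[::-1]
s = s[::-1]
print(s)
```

pilbfcrxoych

+ 'ych' → 'pilbfcrxoych'
reverse → 'hcyoxrcfblip'
reverse → 'pilbfcrxoych'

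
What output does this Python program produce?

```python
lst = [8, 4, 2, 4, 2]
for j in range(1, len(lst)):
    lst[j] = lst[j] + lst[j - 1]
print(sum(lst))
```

72

j=1: lst[1] = 4+8 = 12 → [8, 12, 2, 4, 2]
j=2: lst[2] = 2+12 = 14 → [8, 12, 14, 4, 2]
j=3: lst[3] = 4+14 = 18 → [8, 12, 14, 18, 2]
j=4: lst[4] = 2+18 = 20 → [8, 12, 14, 18, 20]
sum = 72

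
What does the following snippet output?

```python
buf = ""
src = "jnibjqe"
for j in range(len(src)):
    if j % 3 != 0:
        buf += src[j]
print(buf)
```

nijq

j=0: skip
j=1: add 'n' → 'n'
j=2: add 'i' → 'ni'
j=3: skip
j=4: add 'j' → 'nij'
j=5: add 'q' → 'nijq'
j=6: skip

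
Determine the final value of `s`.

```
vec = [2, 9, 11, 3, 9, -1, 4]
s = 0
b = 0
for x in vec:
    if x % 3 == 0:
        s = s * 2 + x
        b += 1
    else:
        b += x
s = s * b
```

x=2: not %3==0; b=2
x=9: %3==0, s = 0*2+9 = 9; b=3
x=11: not %3==0; b=14
x=3: %3==0, s = 9*2+3 = 21; b=15
x=9: %3==0, s = 21*2+9 = 51; b=16
x=-1: not %3==0; b=15
x=4: not %3==0; b=19
s*b = 51*19 = 969

969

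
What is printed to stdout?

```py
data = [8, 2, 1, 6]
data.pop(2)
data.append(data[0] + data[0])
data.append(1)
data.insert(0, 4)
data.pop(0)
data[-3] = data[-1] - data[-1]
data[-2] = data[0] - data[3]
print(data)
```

pop(2) removes 1 → [8, 2, 6]
append data[0]+data[0] = 8+8 = 16 → [8, 2, 6, 16]
append 1 → [8, 2, 6, 16, 1]
insert 4 at 0 → [4, 8, 2, 6, 16, 1]
pop(0) removes 4 → [8, 2, 6, 16, 1]
data[-3] = data[-1]-data[-1] = 1-1 = 0 → [8, 2, 0, 16, 1]
data[-2] = data[0]-data[3] = 8-16 = -8 → [8, 2, 0, -8, 1]

[8, 2, 0, -8, 1]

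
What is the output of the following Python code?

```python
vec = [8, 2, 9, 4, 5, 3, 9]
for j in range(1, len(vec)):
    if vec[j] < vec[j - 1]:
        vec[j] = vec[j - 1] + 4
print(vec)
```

[8, 12, 16, 20, 24, 28, 32]

j=1: 2<8, vec[1] = 8+4 = 12 → [8, 12, 9, 4, 5, 3, 9]
j=2: 9<12, vec[2] = 12+4 = 16 → [8, 12, 16, 4, 5, 3, 9]
j=3: 4<16, vec[3] = 16+4 = 20 → [8, 12, 16, 20, 5, 3, 9]
j=4: 5<20, vec[4] = 20+4 = 24 → [8, 12, 16, 20, 24, 3, 9]
j=5: 3<24, vec[5] = 24+4 = 28 → [8, 12, 16, 20, 24, 28, 9]
j=6: 9<28, vec[6] = 28+4 = 32 → [8, 12, 16, 20, 24, 28, 32]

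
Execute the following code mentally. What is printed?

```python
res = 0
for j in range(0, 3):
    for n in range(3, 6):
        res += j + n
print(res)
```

j=0,n=3: res = 0+3 = 3
j=0,n=4: res = 3+4 = 7
j=0,n=5: res = 7+5 = 12
j=1,n=3: res = 12+4 = 16
j=1,n=4: res = 16+5 = 21
j=1,n=5: res = 21+6 = 27
j=2,n=3: res = 27+5 = 32
j=2,n=4: res = 32+6 = 38
j=2,n=5: res = 38+7 = 45

45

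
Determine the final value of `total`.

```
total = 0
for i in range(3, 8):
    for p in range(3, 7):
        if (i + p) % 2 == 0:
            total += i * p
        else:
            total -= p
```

174

i=3,p=3: even sum, total = 0+9 = 9
i=3,p=4: odd sum, total = 9-4 = 5
i=3,p=5: even sum, total = 5+15 = 20
i=3,p=6: odd sum, total = 20-6 = 14
i=4,p=3: odd sum, total = 14-3 = 11
i=4,p=4: even sum, total = 11+16 = 27
i=4,p=5: odd sum, total = 27-5 = 22
i=4,p=6: even sum, total = 22+24 = 46
i=5,p=3: even sum, total = 46+15 = 61
i=5,p=4: odd sum, total = 61-4 = 57
i=5,p=5: even sum, total = 57+25 = 82
i=5,p=6: odd sum, total = 82-6 = 76
i=6,p=3: odd sum, total = 76-3 = 73
i=6,p=4: even sum, total = 73+24 = 97
i=6,p=5: odd sum, total = 97-5 = 92
i=6,p=6: even sum, total = 92+36 = 128
i=7,p=3: even sum, total = 128+21 = 149
i=7,p=4: odd sum, total = 149-4 = 145
i=7,p=5: even sum, total = 145+35 = 180
i=7,p=6: odd sum, total = 180-6 = 174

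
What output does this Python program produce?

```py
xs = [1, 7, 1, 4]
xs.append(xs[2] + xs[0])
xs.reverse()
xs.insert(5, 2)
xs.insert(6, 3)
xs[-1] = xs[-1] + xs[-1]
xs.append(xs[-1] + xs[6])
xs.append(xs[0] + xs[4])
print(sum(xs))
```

append xs[2]+xs[0] = 1+1 = 2 → [1, 7, 1, 4, 2]
reverse → [2, 4, 1, 7, 1]
insert 2 at 5 → [2, 4, 1, 7, 1, 2]
insert 3 at 6 → [2, 4, 1, 7, 1, 2, 3]
xs[-1] = xs[-1]+xs[-1] = 3+3 = 6 → [2, 4, 1, 7, 1, 2, 6]
append xs[-1]+xs[6] = 6+6 = 12 → [2, 4, 1, 7, 1, 2, 6, 12]
append xs[0]+xs[4] = 2+1 = 3 → [2, 4, 1, 7, 1, 2, 6, 12, 3]
sum = 38

38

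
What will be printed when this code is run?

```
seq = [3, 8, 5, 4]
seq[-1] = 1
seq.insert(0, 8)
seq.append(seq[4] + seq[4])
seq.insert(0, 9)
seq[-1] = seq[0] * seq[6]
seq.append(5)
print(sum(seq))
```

seq[-1] = 1 → [3, 8, 5, 1]
insert 8 at 0 → [8, 3, 8, 5, 1]
append seq[4]+seq[4] = 1+1 = 2 → [8, 3, 8, 5, 1, 2]
insert 9 at 0 → [9, 8, 3, 8, 5, 1, 2]
seq[-1] = seq[0]*seq[6] = 9*2 = 18 → [9, 8, 3, 8, 5, 1, 18]
append 5 → [9, 8, 3, 8, 5, 1, 18, 5]
sum = 57

57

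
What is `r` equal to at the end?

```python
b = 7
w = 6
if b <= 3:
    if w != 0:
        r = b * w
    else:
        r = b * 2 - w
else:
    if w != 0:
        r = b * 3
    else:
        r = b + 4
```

21

b=7, w=6
b <= 3 is False; w != 0 is True
→ r = b * 3 = 21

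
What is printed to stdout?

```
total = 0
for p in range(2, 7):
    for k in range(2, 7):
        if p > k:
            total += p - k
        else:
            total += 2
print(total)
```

50

p=2,k=2: not 2>2, total = 0+2 = 2
p=2,k=3: not 2>3, total = 2+2 = 4
p=2,k=4: not 2>4, total = 4+2 = 6
p=2,k=5: not 2>5, total = 6+2 = 8
p=2,k=6: not 2>6, total = 8+2 = 10
p=3,k=2: 3>2, total = 10+1 = 11
p=3,k=3: not 3>3, total = 11+2 = 13
p=3,k=4: not 3>4, total = 13+2 = 15
p=3,k=5: not 3>5, total = 15+2 = 17
p=3,k=6: not 3>6, total = 17+2 = 19
p=4,k=2: 4>2, total = 19+2 = 21
p=4,k=3: 4>3, total = 21+1 = 22
p=4,k=4: not 4>4, total = 22+2 = 24
p=4,k=5: not 4>5, total = 24+2 = 26
p=4,k=6: not 4>6, total = 26+2 = 28
p=5,k=2: 5>2, total = 28+3 = 31
p=5,k=3: 5>3, total = 31+2 = 33
p=5,k=4: 5>4, total = 33+1 = 34
p=5,k=5: not 5>5, total = 34+2 = 36
p=5,k=6: not 5>6, total = 36+2 = 38
p=6,k=2: 6>2, total = 38+4 = 42
p=6,k=3: 6>3, total = 42+3 = 45
p=6,k=4: 6>4, total = 45+2 = 47
p=6,k=5: 6>5, total = 47+1 = 48
p=6,k=6: not 6>6, total = 48+2 = 50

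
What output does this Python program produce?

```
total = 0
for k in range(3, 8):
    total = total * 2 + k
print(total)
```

k=3: total = 0*2+3 = 3
k=4: total = 3*2+4 = 10
k=5: total = 10*2+5 = 25
k=6: total = 25*2+6 = 56
k=7: total = 56*2+7 = 119

119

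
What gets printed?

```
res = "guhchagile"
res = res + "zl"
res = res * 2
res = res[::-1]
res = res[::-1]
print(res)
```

+ 'zl' → 'guhchagilezl'
repeat ×2 → 'guhchagilezlguhchagilezl'
reverse → 'lzeligahchuglzeligahchug'
reverse → 'guhchagilezlguhchagilezl'

guhchagilezlguhchagilezl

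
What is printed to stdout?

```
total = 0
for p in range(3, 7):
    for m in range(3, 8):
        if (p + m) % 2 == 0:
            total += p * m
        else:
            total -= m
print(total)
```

p=3,m=3: even sum, total = 0+9 = 9
p=3,m=4: odd sum, total = 9-4 = 5
p=3,m=5: even sum, total = 5+15 = 20
p=3,m=6: odd sum, total = 20-6 = 14
p=3,m=7: even sum, total = 14+21 = 35
p=4,m=3: odd sum, total = 35-3 = 32
p=4,m=4: even sum, total = 32+16 = 48
p=4,m=5: odd sum, total = 48-5 = 43
p=4,m=6: even sum, total = 43+24 = 67
p=4,m=7: odd sum, total = 67-7 = 60
p=5,m=3: even sum, total = 60+15 = 75
p=5,m=4: odd sum, total = 75-4 = 71
p=5,m=5: even sum, total = 71+25 = 96
p=5,m=6: odd sum, total = 96-6 = 90
p=5,m=7: even sum, total = 90+35 = 125
p=6,m=3: odd sum, total = 125-3 = 122
p=6,m=4: even sum, total = 122+24 = 146
p=6,m=5: odd sum, total = 146-5 = 141
p=6,m=6: even sum, total = 141+36 = 177
p=6,m=7: odd sum, total = 177-7 = 170

170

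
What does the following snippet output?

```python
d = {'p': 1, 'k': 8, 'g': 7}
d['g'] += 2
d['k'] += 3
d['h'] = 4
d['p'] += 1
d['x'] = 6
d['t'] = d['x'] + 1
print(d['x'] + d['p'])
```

8

d['g'] = 7+2 = 9 → {'p': 1, 'k': 8, 'g': 9}
d['k'] = 8+3 = 11 → {'p': 1, 'k': 11, 'g': 9}
d['h'] = 4 → {'p': 1, 'k': 11, 'g': 9, 'h': 4}
d['p'] = 1+1 = 2 → {'p': 2, 'k': 11, 'g': 9, 'h': 4}
d['x'] = 6 → {'p': 2, 'k': 11, 'g': 9, 'h': 4, 'x': 6}
d['t'] = d['x']+1 = 7 → {'p': 2, 'k': 11, 'g': 9, 'h': 4, 'x': 6, 't': 7}
d['x']+d['p'] = 6+2 = 8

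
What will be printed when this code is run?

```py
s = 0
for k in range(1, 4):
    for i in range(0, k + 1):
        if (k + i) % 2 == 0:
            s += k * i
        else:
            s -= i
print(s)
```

k=1,i=0: odd sum, s = 0-0 = 0
k=1,i=1: even sum, s = 0+1 = 1
k=2,i=0: even sum, s = 1+0 = 1
k=2,i=1: odd sum, s = 1-1 = 0
k=2,i=2: even sum, s = 0+4 = 4
k=3,i=0: odd sum, s = 4-0 = 4
k=3,i=1: even sum, s = 4+3 = 7
k=3,i=2: odd sum, s = 7-2 = 5
k=3,i=3: even sum, s = 5+9 = 14

14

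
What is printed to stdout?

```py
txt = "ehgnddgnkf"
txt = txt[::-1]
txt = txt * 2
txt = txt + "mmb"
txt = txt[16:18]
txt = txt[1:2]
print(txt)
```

g

reverse → 'fkngddnghe'
repeat ×2 → 'fkngddnghefkngddnghe'
+ 'mmb' → 'fkngddnghefkngddnghemmb'
slice [16:18] → 'ng'
slice [1:2] → 'g'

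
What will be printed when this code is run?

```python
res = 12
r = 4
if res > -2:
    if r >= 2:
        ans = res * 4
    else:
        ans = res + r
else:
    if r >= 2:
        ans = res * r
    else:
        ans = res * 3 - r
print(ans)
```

res=12, r=4
res > -2 is True; r >= 2 is True
→ ans = res * 4 = 48

48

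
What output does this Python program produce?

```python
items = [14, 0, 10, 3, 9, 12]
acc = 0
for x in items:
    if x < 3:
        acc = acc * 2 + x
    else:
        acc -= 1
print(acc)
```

x=14: not <3, acc = 0-1 = -1
x=0: <3, acc = (-1)*2+0 = -2
x=10: not <3, acc = (-2)-1 = -3
x=3: not <3, acc = (-3)-1 = -4
x=9: not <3, acc = (-4)-1 = -5
x=12: not <3, acc = (-5)-1 = -6

-6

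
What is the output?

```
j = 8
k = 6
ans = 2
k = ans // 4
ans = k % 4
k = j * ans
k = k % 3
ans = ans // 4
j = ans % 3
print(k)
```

k = 2//4 = 0
ans = 0%4 = 0
k = 8*0 = 0
k = 0%3 = 0
ans = 0//4 = 0
j = 0%3 = 0

0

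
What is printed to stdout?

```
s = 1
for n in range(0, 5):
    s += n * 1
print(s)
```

11

n=0: s = 1+0*1 = 1
n=1: s = 1+1*1 = 2
n=2: s = 2+2*1 = 4
n=3: s = 4+3*1 = 7
n=4: s = 7+4*1 = 11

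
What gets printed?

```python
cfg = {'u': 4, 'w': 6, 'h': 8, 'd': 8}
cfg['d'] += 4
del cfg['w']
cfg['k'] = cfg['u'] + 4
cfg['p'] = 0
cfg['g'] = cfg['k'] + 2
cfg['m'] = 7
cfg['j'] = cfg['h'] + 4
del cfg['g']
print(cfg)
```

cfg['d'] = 8+4 = 12 → {'u': 4, 'w': 6, 'h': 8, 'd': 12}
del 'w' → {'u': 4, 'h': 8, 'd': 12}
cfg['k'] = cfg['u']+4 = 8 → {'u': 4, 'h': 8, 'd': 12, 'k': 8}
cfg['p'] = 0 → {'u': 4, 'h': 8, 'd': 12, 'k': 8, 'p': 0}
cfg['g'] = cfg['k']+2 = 10 → {'u': 4, 'h': 8, 'd': 12, 'k': 8, 'p': 0, 'g': 10}
cfg['m'] = 7 → {'u': 4, 'h': 8, 'd': 12, 'k': 8, 'p': 0, 'g': 10, 'm': 7}
cfg['j'] = cfg['h']+4 = 12 → {'u': 4, 'h': 8, 'd': 12, 'k': 8, 'p': 0, 'g': 10, 'm': 7, 'j': 12}
del 'g' → {'u': 4, 'h': 8, 'd': 12, 'k': 8, 'p': 0, 'm': 7, 'j': 12}

{'u': 4, 'h': 8, 'd': 12, 'k': 8, 'p': 0, 'm': 7, 'j': 12}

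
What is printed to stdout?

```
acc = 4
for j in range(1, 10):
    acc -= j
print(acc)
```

j=1: acc = 4-1 = 3
j=2: acc = 3-2 = 1
j=3: acc = 1-3 = -2
j=4: acc = (-2)-4 = -6
j=5: acc = (-6)-5 = -11
j=6: acc = (-11)-6 = -17
j=7: acc = (-17)-7 = -24
j=8: acc = (-24)-8 = -32
j=9: acc = (-32)-9 = -41

-41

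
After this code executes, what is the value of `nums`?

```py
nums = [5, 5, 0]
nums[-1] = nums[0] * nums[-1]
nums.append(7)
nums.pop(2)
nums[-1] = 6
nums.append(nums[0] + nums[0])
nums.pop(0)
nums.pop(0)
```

[6, 10]

nums[-1] = nums[0]*nums[-1] = 5*0 = 0 → [5, 5, 0]
append 7 → [5, 5, 0, 7]
pop(2) removes 0 → [5, 5, 7]
nums[-1] = 6 → [5, 5, 6]
append nums[0]+nums[0] = 5+5 = 10 → [5, 5, 6, 10]
pop(0) removes 5 → [5, 6, 10]
pop(0) removes 5 → [6, 10]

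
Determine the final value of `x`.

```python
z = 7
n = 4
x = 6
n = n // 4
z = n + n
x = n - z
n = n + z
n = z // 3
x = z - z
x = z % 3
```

2

n = 4//4 = 1
z = 1+1 = 2
x = 1-2 = -1
n = 1+2 = 3
n = 2//3 = 0
x = 2-2 = 0
x = 2%3 = 2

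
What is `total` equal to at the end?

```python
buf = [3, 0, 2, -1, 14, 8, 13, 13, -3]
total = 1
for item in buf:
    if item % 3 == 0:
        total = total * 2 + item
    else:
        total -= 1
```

5

item=3: %3==0, total = 1*2+3 = 5
item=0: %3==0, total = 5*2+0 = 10
item=2: not %3==0, total = 10-1 = 9
item=-1: not %3==0, total = 9-1 = 8
item=14: not %3==0, total = 8-1 = 7
item=8: not %3==0, total = 7-1 = 6
item=13: not %3==0, total = 6-1 = 5
item=13: not %3==0, total = 5-1 = 4
item=-3: %3==0, total = 4*2+(-3) = 5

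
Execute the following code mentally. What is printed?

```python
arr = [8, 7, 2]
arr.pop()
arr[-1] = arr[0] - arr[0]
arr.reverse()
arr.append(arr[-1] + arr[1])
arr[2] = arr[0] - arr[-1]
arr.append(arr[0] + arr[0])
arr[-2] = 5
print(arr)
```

pop() removes 2 → [8, 7]
arr[-1] = arr[0]-arr[0] = 8-8 = 0 → [8, 0]
reverse → [0, 8]
append arr[-1]+arr[1] = 8+8 = 16 → [0, 8, 16]
arr[2] = arr[0]-arr[-1] = 0-16 = -16 → [0, 8, -16]
append arr[0]+arr[0] = 0+0 = 0 → [0, 8, -16, 0]
arr[-2] = 5 → [0, 8, 5, 0]

[0, 8, 5, 0]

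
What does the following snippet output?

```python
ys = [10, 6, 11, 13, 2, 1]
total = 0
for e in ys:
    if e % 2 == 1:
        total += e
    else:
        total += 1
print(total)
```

e=10: not odd, total = 0+1 = 1
e=6: not odd, total = 1+1 = 2
e=11: odd, total = 2+11 = 13
e=13: odd, total = 13+13 = 26
e=2: not odd, total = 26+1 = 27
e=1: odd, total = 27+1 = 28

28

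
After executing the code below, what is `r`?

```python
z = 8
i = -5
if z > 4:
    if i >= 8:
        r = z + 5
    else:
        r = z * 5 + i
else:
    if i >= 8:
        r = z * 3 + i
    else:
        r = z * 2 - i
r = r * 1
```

z=8, i=-5
z > 4 is True; i >= 8 is False
→ r = z * 5 + i = 35
r = 35*1 = 35

35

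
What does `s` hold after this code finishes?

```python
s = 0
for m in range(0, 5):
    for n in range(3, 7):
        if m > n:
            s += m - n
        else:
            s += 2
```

m=0,n=3: not 0>3, s = 0+2 = 2
m=0,n=4: not 0>4, s = 2+2 = 4
m=0,n=5: not 0>5, s = 4+2 = 6
m=0,n=6: not 0>6, s = 6+2 = 8
m=1,n=3: not 1>3, s = 8+2 = 10
m=1,n=4: not 1>4, s = 10+2 = 12
m=1,n=5: not 1>5, s = 12+2 = 14
m=1,n=6: not 1>6, s = 14+2 = 16
m=2,n=3: not 2>3, s = 16+2 = 18
m=2,n=4: not 2>4, s = 18+2 = 20
m=2,n=5: not 2>5, s = 20+2 = 22
m=2,n=6: not 2>6, s = 22+2 = 24
m=3,n=3: not 3>3, s = 24+2 = 26
m=3,n=4: not 3>4, s = 26+2 = 28
m=3,n=5: not 3>5, s = 28+2 = 30
m=3,n=6: not 3>6, s = 30+2 = 32
m=4,n=3: 4>3, s = 32+1 = 33
m=4,n=4: not 4>4, s = 33+2 = 35
m=4,n=5: not 4>5, s = 35+2 = 37
m=4,n=6: not 4>6, s = 37+2 = 39

39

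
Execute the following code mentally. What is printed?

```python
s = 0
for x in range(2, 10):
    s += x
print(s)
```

44

x=2: s = 0+2 = 2
x=3: s = 2+3 = 5
x=4: s = 5+4 = 9
x=5: s = 9+5 = 14
x=6: s = 14+6 = 20
x=7: s = 20+7 = 27
x=8: s = 27+8 = 35
x=9: s = 35+9 = 44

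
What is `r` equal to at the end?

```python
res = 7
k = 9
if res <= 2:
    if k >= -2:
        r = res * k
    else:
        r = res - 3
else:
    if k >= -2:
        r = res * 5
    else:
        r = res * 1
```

res=7, k=9
res <= 2 is False; k >= -2 is True
→ r = res * 5 = 35

35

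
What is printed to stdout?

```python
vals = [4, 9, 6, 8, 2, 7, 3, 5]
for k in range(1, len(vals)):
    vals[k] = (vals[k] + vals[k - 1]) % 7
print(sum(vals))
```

k=1: vals[1] = (9+4)%7 = 6 → [4, 6, 6, 8, 2, 7, 3, 5]
k=2: vals[2] = (6+6)%7 = 5 → [4, 6, 5, 8, 2, 7, 3, 5]
k=3: vals[3] = (8+5)%7 = 6 → [4, 6, 5, 6, 2, 7, 3, 5]
k=4: vals[4] = (2+6)%7 = 1 → [4, 6, 5, 6, 1, 7, 3, 5]
k=5: vals[5] = (7+1)%7 = 1 → [4, 6, 5, 6, 1, 1, 3, 5]
k=6: vals[6] = (3+1)%7 = 4 → [4, 6, 5, 6, 1, 1, 4, 5]
k=7: vals[7] = (5+4)%7 = 2 → [4, 6, 5, 6, 1, 1, 4, 2]
sum = 29

29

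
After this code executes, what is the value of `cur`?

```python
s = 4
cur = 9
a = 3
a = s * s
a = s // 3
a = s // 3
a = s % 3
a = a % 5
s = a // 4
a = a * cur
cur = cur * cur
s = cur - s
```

81

a = 4*4 = 16
a = 4//3 = 1
a = 4//3 = 1
a = 4%3 = 1
a = 1%5 = 1
s = 1//4 = 0
a = 1*9 = 9
cur = 9*9 = 81
s = 81-0 = 81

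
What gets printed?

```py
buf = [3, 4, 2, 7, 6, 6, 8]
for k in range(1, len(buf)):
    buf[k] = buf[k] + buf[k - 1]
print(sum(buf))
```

121

k=1: buf[1] = 4+3 = 7 → [3, 7, 2, 7, 6, 6, 8]
k=2: buf[2] = 2+7 = 9 → [3, 7, 9, 7, 6, 6, 8]
k=3: buf[3] = 7+9 = 16 → [3, 7, 9, 16, 6, 6, 8]
k=4: buf[4] = 6+16 = 22 → [3, 7, 9, 16, 22, 6, 8]
k=5: buf[5] = 6+22 = 28 → [3, 7, 9, 16, 22, 28, 8]
k=6: buf[6] = 8+28 = 36 → [3, 7, 9, 16, 22, 28, 36]
sum = 121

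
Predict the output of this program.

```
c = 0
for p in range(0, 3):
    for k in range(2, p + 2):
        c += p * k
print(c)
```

p=1,k=2: c = 0+2 = 2
p=2,k=2: c = 2+4 = 6
p=2,k=3: c = 6+6 = 12

12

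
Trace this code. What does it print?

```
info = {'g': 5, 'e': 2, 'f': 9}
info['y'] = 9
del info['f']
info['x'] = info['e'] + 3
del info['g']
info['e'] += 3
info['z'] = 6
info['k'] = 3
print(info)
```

info['y'] = 9 → {'g': 5, 'e': 2, 'f': 9, 'y': 9}
del 'f' → {'g': 5, 'e': 2, 'y': 9}
info['x'] = info['e']+3 = 5 → {'g': 5, 'e': 2, 'y': 9, 'x': 5}
del 'g' → {'e': 2, 'y': 9, 'x': 5}
info['e'] = 2+3 = 5 → {'e': 5, 'y': 9, 'x': 5}
info['z'] = 6 → {'e': 5, 'y': 9, 'x': 5, 'z': 6}
info['k'] = 3 → {'e': 5, 'y': 9, 'x': 5, 'z': 6, 'k': 3}

{'e': 5, 'y': 9, 'x': 5, 'z': 6, 'k': 3}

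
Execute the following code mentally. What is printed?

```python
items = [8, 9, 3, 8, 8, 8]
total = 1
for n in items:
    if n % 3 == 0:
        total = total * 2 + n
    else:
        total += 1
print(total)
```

32

n=8: not %3==0, total = 1+1 = 2
n=9: %3==0, total = 2*2+9 = 13
n=3: %3==0, total = 13*2+3 = 29
n=8: not %3==0, total = 29+1 = 30
n=8: not %3==0, total = 30+1 = 31
n=8: not %3==0, total = 31+1 = 32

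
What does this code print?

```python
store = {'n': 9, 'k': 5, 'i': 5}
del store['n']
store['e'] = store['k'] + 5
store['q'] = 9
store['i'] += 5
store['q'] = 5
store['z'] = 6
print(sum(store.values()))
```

36

del 'n' → {'k': 5, 'i': 5}
store['e'] = store['k']+5 = 10 → {'k': 5, 'i': 5, 'e': 10}
store['q'] = 9 → {'k': 5, 'i': 5, 'e': 10, 'q': 9}
store['i'] = 5+5 = 10 → {'k': 5, 'i': 10, 'e': 10, 'q': 9}
store['q'] = 5 → {'k': 5, 'i': 10, 'e': 10, 'q': 5}
store['z'] = 6 → {'k': 5, 'i': 10, 'e': 10, 'q': 5, 'z': 6}
sum of values = 36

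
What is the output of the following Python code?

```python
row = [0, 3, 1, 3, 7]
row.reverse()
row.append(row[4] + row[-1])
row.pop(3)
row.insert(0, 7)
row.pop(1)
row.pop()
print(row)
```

[7, 3, 1, 0]

reverse → [7, 3, 1, 3, 0]
append row[4]+row[-1] = 0+0 = 0 → [7, 3, 1, 3, 0, 0]
pop(3) removes 3 → [7, 3, 1, 0, 0]
insert 7 at 0 → [7, 7, 3, 1, 0, 0]
pop(1) removes 7 → [7, 3, 1, 0, 0]
pop() removes 0 → [7, 3, 1, 0]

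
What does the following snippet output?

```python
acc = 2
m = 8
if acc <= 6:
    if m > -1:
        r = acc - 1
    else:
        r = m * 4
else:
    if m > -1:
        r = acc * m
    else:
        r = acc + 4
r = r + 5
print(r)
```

acc=2, m=8
acc <= 6 is True; m > -1 is True
→ r = acc - 1 = 1
r = 1+5 = 6

6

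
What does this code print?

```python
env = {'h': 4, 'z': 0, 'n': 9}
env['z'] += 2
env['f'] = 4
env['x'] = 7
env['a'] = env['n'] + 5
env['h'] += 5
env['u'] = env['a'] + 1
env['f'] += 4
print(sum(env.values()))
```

env['z'] = 0+2 = 2 → {'h': 4, 'z': 2, 'n': 9}
env['f'] = 4 → {'h': 4, 'z': 2, 'n': 9, 'f': 4}
env['x'] = 7 → {'h': 4, 'z': 2, 'n': 9, 'f': 4, 'x': 7}
env['a'] = env['n']+5 = 14 → {'h': 4, 'z': 2, 'n': 9, 'f': 4, 'x': 7, 'a': 14}
env['h'] = 4+5 = 9 → {'h': 9, 'z': 2, 'n': 9, 'f': 4, 'x': 7, 'a': 14}
env['u'] = env['a']+1 = 15 → {'h': 9, 'z': 2, 'n': 9, 'f': 4, 'x': 7, 'a': 14, 'u': 15}
env['f'] = 4+4 = 8 → {'h': 9, 'z': 2, 'n': 9, 'f': 8, 'x': 7, 'a': 14, 'u': 15}
sum of values = 64

64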